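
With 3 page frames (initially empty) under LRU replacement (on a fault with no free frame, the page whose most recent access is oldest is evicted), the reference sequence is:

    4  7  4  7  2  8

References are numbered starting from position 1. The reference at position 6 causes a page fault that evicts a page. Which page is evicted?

pos 1: 4: fault, frames (4)
pos 2: 7: fault, frames (4 7)
pos 3: 4: hit
pos 4: 7: hit
pos 5: 2: fault, frames (4 7 2)
pos 6: 8: fault, evict 4, frames (7 2 8)
At position 6, page 4 is evicted.

4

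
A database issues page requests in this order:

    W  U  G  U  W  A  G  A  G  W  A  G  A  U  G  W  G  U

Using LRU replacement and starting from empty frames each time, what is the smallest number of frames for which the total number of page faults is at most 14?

f=1: 18 faults
f=2: 13 faults
f=3: 7 faults
f=4: 4 faults
Smallest f with faults ≤ 14 is 2.

2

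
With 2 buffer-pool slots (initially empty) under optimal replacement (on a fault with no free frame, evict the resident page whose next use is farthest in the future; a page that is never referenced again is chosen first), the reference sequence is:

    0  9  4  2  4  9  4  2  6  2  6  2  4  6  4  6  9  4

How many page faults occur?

9

0 → miss, frames [0]
9 → miss, frames [0, 9]
4 → miss, evict 0, frames [9, 4]
2 → miss, evict 9, frames [4, 2]
4 → hit
9 → miss, evict 2, frames [4, 9]
4 → hit
2 → miss, evict 9, frames [4, 2]
6 → miss, evict 4, frames [2, 6]
2 → hit
6 → hit
2 → hit
4 → miss, evict 2, frames [6, 4]
6 → hit
4 → hit
6 → hit
9 → miss, evict 6, frames [4, 9]
4 → hit
Page faults: 9.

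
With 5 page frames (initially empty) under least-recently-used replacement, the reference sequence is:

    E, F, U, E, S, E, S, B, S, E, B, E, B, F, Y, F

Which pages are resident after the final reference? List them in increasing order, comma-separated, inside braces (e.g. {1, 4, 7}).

E -> fault, frames {E}
F -> fault, frames {E,F}
U -> fault, frames {E,F,U}
E -> hit
S -> fault, frames {F,U,E,S}
E -> hit
S -> hit
B -> fault, frames {F,U,E,S,B}
S -> hit
E -> hit
B -> hit
E -> hit
B -> hit
F -> hit
Y -> fault, evict U, frames {S,E,B,F,Y}
F -> hit

{B, E, F, S, Y}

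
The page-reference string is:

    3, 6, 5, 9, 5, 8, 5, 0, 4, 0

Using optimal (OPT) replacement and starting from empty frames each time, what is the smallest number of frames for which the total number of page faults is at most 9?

f=1: 10 faults
f=2: 7 faults
f=3: 7 faults
f=4: 7 faults
f=5: 7 faults
f=6: 7 faults
f=7: 7 faults
Smallest f with faults ≤ 9 is 2.

2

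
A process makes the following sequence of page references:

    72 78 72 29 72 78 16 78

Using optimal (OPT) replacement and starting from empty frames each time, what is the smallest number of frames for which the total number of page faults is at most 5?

2

f=1: 8 faults
f=2: 5 faults
f=3: 4 faults
f=4: 4 faults
Smallest f with faults ≤ 5 is 2.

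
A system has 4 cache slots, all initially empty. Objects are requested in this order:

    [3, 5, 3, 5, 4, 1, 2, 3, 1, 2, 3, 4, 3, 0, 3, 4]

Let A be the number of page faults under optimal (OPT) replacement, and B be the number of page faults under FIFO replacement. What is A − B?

-2

Under OPT: F F . . F F F . . . . . . F . . → 6 faults.
Under FIFO: F F . . F F F F . . . . . F . F → 8 faults.
A − B = 6 − 8 = -2.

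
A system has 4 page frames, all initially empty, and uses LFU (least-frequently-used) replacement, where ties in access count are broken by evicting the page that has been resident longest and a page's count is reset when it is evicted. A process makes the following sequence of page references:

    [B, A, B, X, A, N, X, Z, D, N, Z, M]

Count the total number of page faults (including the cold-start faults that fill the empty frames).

B → fault, frames (B)
A → fault, frames (B A)
B → hit
X → fault, frames (B A X)
A → hit
N → fault, frames (B A X N)
X → hit
Z → fault, evict N, frames (B A X Z)
D → fault, evict Z, frames (B A X D)
N → fault, evict D, frames (B A X N)
Z → fault, evict N, frames (B A X Z)
M → fault, evict Z, frames (B A X M)
Page faults: 9.

9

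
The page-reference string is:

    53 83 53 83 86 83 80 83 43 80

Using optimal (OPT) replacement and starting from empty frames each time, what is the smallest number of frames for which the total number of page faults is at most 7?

2

f=1: 10 faults
f=2: 5 faults
f=3: 5 faults
f=4: 5 faults
f=5: 5 faults
Smallest f with faults ≤ 7 is 2.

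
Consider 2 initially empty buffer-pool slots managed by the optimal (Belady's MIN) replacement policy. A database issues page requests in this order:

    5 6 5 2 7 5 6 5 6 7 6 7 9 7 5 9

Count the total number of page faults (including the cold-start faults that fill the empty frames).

5 → miss, frames {5}
6 → miss, frames {5,6}
5 → hit
2 → miss, evict 6, frames {5,2}
7 → miss, evict 2, frames {5,7}
5 → hit
6 → miss, evict 7, frames {5,6}
5 → hit
6 → hit
7 → miss, evict 5, frames {6,7}
6 → hit
7 → hit
9 → miss, evict 6, frames {7,9}
7 → hit
5 → miss, evict 7, frames {9,5}
9 → hit
Page faults: 8.

8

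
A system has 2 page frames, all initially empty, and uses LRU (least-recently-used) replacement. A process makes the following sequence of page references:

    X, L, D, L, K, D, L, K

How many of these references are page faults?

X → miss, frames (X)
L → miss, frames (X L)
D → miss, evict X, frames (L D)
L → hit
K → miss, evict D, frames (L K)
D → miss, evict L, frames (K D)
L → miss, evict K, frames (D L)
K → miss, evict D, frames (L K)
Page faults: 7.

7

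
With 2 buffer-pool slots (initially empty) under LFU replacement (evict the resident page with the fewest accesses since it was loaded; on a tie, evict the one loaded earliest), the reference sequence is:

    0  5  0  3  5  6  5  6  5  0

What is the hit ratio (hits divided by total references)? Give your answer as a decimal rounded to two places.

0.20

0 -> fault, frames (0)
5 -> fault, frames (0 5)
0 -> hit
3 -> fault, evict 5, frames (0 3)
5 -> fault, evict 3, frames (0 5)
6 -> fault, evict 5, frames (0 6)
5 -> fault, evict 6, frames (0 5)
6 -> fault, evict 5, frames (0 6)
5 -> fault, evict 6, frames (0 5)
0 -> hit
Hits: 2 of 10 references → 2/10 = 0.2000.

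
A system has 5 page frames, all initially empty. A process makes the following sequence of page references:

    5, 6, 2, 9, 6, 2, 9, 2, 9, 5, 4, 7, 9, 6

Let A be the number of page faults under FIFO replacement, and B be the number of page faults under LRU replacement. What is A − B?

Under FIFO: F F F F . . . . . . F F . . → 6 faults.
Under LRU: F F F F . . . . . . F F . F → 7 faults.
A − B = 6 − 7 = -1.

-1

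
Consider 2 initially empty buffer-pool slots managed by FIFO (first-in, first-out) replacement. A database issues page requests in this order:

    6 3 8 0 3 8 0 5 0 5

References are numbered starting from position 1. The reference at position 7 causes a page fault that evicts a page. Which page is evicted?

pos 1: 6: miss, frames {6}
pos 2: 3: miss, frames {6,3}
pos 3: 8: miss, evict 6, frames {3,8}
pos 4: 0: miss, evict 3, frames {8,0}
pos 5: 3: miss, evict 8, frames {0,3}
pos 6: 8: miss, evict 0, frames {3,8}
pos 7: 0: miss, evict 3, frames {8,0}
At position 7, page 3 is evicted.

3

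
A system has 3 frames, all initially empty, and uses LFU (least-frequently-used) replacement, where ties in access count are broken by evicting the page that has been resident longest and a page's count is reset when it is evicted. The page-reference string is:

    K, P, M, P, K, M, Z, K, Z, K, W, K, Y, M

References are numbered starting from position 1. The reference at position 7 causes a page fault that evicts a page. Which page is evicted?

K

pos 1: K -> miss, frames [K]
pos 2: P -> miss, frames [K, P]
pos 3: M -> miss, frames [K, P, M]
pos 4: P -> hit
pos 5: K -> hit
pos 6: M -> hit
pos 7: Z -> miss, evict K, frames [P, M, Z]
At position 7, page K is evicted.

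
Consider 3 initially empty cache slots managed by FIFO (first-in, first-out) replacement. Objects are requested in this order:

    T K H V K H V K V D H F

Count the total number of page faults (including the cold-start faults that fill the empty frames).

T → miss, frames [T]
K → miss, frames [T, K]
H → miss, frames [T, K, H]
V → miss, evict T, frames [K, H, V]
K → hit
H → hit
V → hit
K → hit
V → hit
D → miss, evict K, frames [H, V, D]
H → hit
F → miss, evict H, frames [V, D, F]
Page faults: 6.

6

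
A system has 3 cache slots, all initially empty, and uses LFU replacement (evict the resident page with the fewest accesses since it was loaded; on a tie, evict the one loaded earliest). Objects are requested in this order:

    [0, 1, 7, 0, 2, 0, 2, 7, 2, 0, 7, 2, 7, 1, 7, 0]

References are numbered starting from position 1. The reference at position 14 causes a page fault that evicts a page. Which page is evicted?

0

pos 1: 0 -> fault, frames [0]
pos 2: 1 -> fault, frames [0, 1]
pos 3: 7 -> fault, frames [0, 1, 7]
pos 4: 0 -> hit
pos 5: 2 -> fault, evict 1, frames [0, 7, 2]
pos 6: 0 -> hit
pos 7: 2 -> hit
pos 8: 7 -> hit
pos 9: 2 -> hit
pos 10: 0 -> hit
pos 11: 7 -> hit
pos 12: 2 -> hit
pos 13: 7 -> hit
pos 14: 1 -> fault, evict 0, frames [7, 2, 1]
At position 14, page 0 is evicted.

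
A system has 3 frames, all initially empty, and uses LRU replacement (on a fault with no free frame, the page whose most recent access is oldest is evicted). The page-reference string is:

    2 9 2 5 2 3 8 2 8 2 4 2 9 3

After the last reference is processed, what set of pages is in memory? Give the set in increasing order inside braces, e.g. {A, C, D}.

{2, 3, 9}

2 → miss, frames {2}
9 → miss, frames {2,9}
2 → hit
5 → miss, frames {9,2,5}
2 → hit
3 → miss, evict 9, frames {5,2,3}
8 → miss, evict 5, frames {2,3,8}
2 → hit
8 → hit
2 → hit
4 → miss, evict 3, frames {8,2,4}
2 → hit
9 → miss, evict 8, frames {4,2,9}
3 → miss, evict 4, frames {2,9,3}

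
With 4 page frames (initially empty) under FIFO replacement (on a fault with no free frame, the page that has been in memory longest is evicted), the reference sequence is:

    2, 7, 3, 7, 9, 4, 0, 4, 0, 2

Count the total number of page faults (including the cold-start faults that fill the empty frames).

7

2: miss, frames [2]
7: miss, frames [2, 7]
3: miss, frames [2, 7, 3]
7: hit
9: miss, frames [2, 7, 3, 9]
4: miss, evict 2, frames [7, 3, 9, 4]
0: miss, evict 7, frames [3, 9, 4, 0]
4: hit
0: hit
2: miss, evict 3, frames [9, 4, 0, 2]
Page faults: 7.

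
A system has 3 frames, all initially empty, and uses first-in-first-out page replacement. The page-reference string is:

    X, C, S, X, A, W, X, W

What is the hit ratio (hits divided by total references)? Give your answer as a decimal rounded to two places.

X -> fault, frames (X)
C -> fault, frames (X C)
S -> fault, frames (X C S)
X -> hit
A -> fault, evict X, frames (C S A)
W -> fault, evict C, frames (S A W)
X -> fault, evict S, frames (A W X)
W -> hit
Hits: 2 of 8 references → 2/8 = 0.2500.

0.25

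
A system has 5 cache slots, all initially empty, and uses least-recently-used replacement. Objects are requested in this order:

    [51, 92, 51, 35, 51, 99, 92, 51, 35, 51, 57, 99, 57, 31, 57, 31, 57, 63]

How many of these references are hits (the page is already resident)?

51 -> fault, frames (51)
92 -> fault, frames (51 92)
51 -> hit
35 -> fault, frames (92 51 35)
51 -> hit
99 -> fault, frames (92 35 51 99)
92 -> hit
51 -> hit
35 -> hit
51 -> hit
57 -> fault, frames (99 92 35 51 57)
99 -> hit
57 -> hit
31 -> fault, evict 92, frames (35 51 99 57 31)
57 -> hit
31 -> hit
57 -> hit
63 -> fault, evict 35, frames (51 99 31 57 63)
Hits: 11.

11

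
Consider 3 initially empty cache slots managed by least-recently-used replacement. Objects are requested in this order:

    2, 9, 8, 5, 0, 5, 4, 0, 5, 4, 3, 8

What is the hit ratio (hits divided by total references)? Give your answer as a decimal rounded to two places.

0.33

2: miss, frames [2]
9: miss, frames [2, 9]
8: miss, frames [2, 9, 8]
5: miss, evict 2, frames [9, 8, 5]
0: miss, evict 9, frames [8, 5, 0]
5: hit
4: miss, evict 8, frames [0, 5, 4]
0: hit
5: hit
4: hit
3: miss, evict 0, frames [5, 4, 3]
8: miss, evict 5, frames [4, 3, 8]
Hits: 4 of 12 references → 4/12 = 0.3333.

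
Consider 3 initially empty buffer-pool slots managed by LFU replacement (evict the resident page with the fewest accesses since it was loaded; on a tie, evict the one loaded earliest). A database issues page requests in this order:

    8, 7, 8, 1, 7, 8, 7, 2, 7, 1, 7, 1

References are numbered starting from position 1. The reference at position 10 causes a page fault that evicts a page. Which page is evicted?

2

pos 1: 8 -> fault, frames {8}
pos 2: 7 -> fault, frames {8,7}
pos 3: 8 -> hit
pos 4: 1 -> fault, frames {8,7,1}
pos 5: 7 -> hit
pos 6: 8 -> hit
pos 7: 7 -> hit
pos 8: 2 -> fault, evict 1, frames {8,7,2}
pos 9: 7 -> hit
pos 10: 1 -> fault, evict 2, frames {8,7,1}
At position 10, page 2 is evicted.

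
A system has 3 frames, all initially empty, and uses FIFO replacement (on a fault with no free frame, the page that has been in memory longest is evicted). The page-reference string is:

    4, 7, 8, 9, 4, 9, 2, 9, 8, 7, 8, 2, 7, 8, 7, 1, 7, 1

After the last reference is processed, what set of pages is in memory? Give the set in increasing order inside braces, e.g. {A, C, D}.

{1, 7, 8}

4 → fault, frames (4)
7 → fault, frames (4 7)
8 → fault, frames (4 7 8)
9 → fault, evict 4, frames (7 8 9)
4 → fault, evict 7, frames (8 9 4)
9 → hit
2 → fault, evict 8, frames (9 4 2)
9 → hit
8 → fault, evict 9, frames (4 2 8)
7 → fault, evict 4, frames (2 8 7)
8 → hit
2 → hit
7 → hit
8 → hit
7 → hit
1 → fault, evict 2, frames (8 7 1)
7 → hit
1 → hit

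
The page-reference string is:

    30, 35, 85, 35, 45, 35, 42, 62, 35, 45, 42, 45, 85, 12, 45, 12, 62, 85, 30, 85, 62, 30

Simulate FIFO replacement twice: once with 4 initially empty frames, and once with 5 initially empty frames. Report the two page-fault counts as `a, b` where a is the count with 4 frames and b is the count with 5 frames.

13, 9

4 frames: F F F . F . F F F . . . F F F . F . F F . . → 13 faults.
5 frames: F F F . F . F F . . . . . F . . . . F F . . → 9 faults.
9 < 13: adding a frame reduced faults, as is typical.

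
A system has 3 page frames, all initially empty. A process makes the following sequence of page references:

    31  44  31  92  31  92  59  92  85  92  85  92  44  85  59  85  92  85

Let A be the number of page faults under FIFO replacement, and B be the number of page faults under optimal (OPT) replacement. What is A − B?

Under FIFO: F F . F . . F . F . . . F . . . F . → 7 faults.
Under OPT: F F . F . . F . F . . . . . F . . . → 6 faults.
A − B = 7 − 6 = 1.

1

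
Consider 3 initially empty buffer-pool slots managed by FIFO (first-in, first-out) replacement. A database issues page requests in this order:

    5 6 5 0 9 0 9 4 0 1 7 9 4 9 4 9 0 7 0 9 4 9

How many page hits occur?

5 -> fault, frames {5}
6 -> fault, frames {5,6}
5 -> hit
0 -> fault, frames {5,6,0}
9 -> fault, evict 5, frames {6,0,9}
0 -> hit
9 -> hit
4 -> fault, evict 6, frames {0,9,4}
0 -> hit
1 -> fault, evict 0, frames {9,4,1}
7 -> fault, evict 9, frames {4,1,7}
9 -> fault, evict 4, frames {1,7,9}
4 -> fault, evict 1, frames {7,9,4}
9 -> hit
4 -> hit
9 -> hit
0 -> fault, evict 7, frames {9,4,0}
7 -> fault, evict 9, frames {4,0,7}
0 -> hit
9 -> fault, evict 4, frames {0,7,9}
4 -> fault, evict 0, frames {7,9,4}
9 -> hit
Hits: 9.

9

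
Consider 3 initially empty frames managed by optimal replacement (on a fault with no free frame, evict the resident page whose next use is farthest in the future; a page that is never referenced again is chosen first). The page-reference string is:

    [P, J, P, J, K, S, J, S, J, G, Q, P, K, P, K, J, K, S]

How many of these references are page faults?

8

P: miss, frames (P)
J: miss, frames (P J)
P: hit
J: hit
K: miss, frames (P J K)
S: miss, evict K, frames (P J S)
J: hit
S: hit
J: hit
G: miss, evict S, frames (P J G)
Q: miss, evict G, frames (P J Q)
P: hit
K: miss, evict Q, frames (P J K)
P: hit
K: hit
J: hit
K: hit
S: miss, evict K, frames (P J S)
Page faults: 8.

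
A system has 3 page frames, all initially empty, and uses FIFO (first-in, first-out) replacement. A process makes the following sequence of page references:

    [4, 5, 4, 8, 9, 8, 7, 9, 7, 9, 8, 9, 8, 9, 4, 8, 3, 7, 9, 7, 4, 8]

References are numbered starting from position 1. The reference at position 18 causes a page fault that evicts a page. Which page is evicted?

4

pos 1: 4 → miss, frames (4)
pos 2: 5 → miss, frames (4 5)
pos 3: 4 → hit
pos 4: 8 → miss, frames (4 5 8)
pos 5: 9 → miss, evict 4, frames (5 8 9)
pos 6: 8 → hit
pos 7: 7 → miss, evict 5, frames (8 9 7)
pos 8: 9 → hit
pos 9: 7 → hit
pos 10: 9 → hit
pos 11: 8 → hit
pos 12: 9 → hit
pos 13: 8 → hit
pos 14: 9 → hit
pos 15: 4 → miss, evict 8, frames (9 7 4)
pos 16: 8 → miss, evict 9, frames (7 4 8)
pos 17: 3 → miss, evict 7, frames (4 8 3)
pos 18: 7 → miss, evict 4, frames (8 3 7)
At position 18, page 4 is evicted.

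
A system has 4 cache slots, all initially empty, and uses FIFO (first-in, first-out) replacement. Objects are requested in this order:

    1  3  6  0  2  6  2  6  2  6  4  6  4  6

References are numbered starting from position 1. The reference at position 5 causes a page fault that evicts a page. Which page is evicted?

pos 1: 1 → fault, frames [1]
pos 2: 3 → fault, frames [1, 3]
pos 3: 6 → fault, frames [1, 3, 6]
pos 4: 0 → fault, frames [1, 3, 6, 0]
pos 5: 2 → fault, evict 1, frames [3, 6, 0, 2]
At position 5, page 1 is evicted.

1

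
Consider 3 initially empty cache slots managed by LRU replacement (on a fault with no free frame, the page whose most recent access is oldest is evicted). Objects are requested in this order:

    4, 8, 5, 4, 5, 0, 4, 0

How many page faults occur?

4

4 → miss, frames {4}
8 → miss, frames {4,8}
5 → miss, frames {4,8,5}
4 → hit
5 → hit
0 → miss, evict 8, frames {4,5,0}
4 → hit
0 → hit
Page faults: 4.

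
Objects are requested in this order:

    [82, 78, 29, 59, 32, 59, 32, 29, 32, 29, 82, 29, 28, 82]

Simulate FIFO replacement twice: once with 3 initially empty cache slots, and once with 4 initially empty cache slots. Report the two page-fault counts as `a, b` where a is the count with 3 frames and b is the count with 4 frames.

8, 7

3 frames: F F F F F . . . . . F F F . → 8 faults.
4 frames: F F F F F . . . . . F . F . → 7 faults.
7 < 8: adding a frame reduced faults, as is typical.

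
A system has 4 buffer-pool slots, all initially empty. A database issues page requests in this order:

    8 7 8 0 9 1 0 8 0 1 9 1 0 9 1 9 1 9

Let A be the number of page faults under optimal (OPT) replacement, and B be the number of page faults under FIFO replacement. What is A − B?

-1

Under OPT: F F . F F F . . . . . . . . . . . . → 5 faults.
Under FIFO: F F . F F F . F . . . . . . . . . . → 6 faults.
A − B = 5 − 6 = -1.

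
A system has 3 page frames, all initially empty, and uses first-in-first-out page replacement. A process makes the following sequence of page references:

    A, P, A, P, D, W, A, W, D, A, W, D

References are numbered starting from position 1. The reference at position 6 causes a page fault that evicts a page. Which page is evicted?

A

pos 1: A → fault, frames {A}
pos 2: P → fault, frames {A,P}
pos 3: A → hit
pos 4: P → hit
pos 5: D → fault, frames {A,P,D}
pos 6: W → fault, evict A, frames {P,D,W}
At position 6, page A is evicted.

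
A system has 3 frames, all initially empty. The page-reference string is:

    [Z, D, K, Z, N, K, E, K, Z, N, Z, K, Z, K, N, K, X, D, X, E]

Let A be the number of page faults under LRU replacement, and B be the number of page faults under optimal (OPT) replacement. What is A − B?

Under LRU: F F F . F . F . F F . . . . . . F F . F → 10 faults.
Under OPT: F F F . F . F . . F . . . . . . F F . F → 9 faults.
A − B = 10 − 9 = 1.

1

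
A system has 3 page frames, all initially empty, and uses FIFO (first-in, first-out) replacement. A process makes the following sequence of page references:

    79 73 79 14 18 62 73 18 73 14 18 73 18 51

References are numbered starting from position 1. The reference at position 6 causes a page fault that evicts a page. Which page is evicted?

73

pos 1: 79: miss, frames [79]
pos 2: 73: miss, frames [79, 73]
pos 3: 79: hit
pos 4: 14: miss, frames [79, 73, 14]
pos 5: 18: miss, evict 79, frames [73, 14, 18]
pos 6: 62: miss, evict 73, frames [14, 18, 62]
At position 6, page 73 is evicted.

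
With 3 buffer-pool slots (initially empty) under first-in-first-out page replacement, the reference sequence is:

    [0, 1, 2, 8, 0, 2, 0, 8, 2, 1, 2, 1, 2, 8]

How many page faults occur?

8

0 → fault, frames [0]
1 → fault, frames [0, 1]
2 → fault, frames [0, 1, 2]
8 → fault, evict 0, frames [1, 2, 8]
0 → fault, evict 1, frames [2, 8, 0]
2 → hit
0 → hit
8 → hit
2 → hit
1 → fault, evict 2, frames [8, 0, 1]
2 → fault, evict 8, frames [0, 1, 2]
1 → hit
2 → hit
8 → fault, evict 0, frames [1, 2, 8]
Page faults: 8.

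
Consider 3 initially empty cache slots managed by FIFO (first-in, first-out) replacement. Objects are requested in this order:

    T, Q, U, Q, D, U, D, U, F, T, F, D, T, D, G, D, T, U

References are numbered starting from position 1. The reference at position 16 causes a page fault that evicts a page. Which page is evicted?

pos 1: T: fault, frames (T)
pos 2: Q: fault, frames (T Q)
pos 3: U: fault, frames (T Q U)
pos 4: Q: hit
pos 5: D: fault, evict T, frames (Q U D)
pos 6: U: hit
pos 7: D: hit
pos 8: U: hit
pos 9: F: fault, evict Q, frames (U D F)
pos 10: T: fault, evict U, frames (D F T)
pos 11: F: hit
pos 12: D: hit
pos 13: T: hit
pos 14: D: hit
pos 15: G: fault, evict D, frames (F T G)
pos 16: D: fault, evict F, frames (T G D)
At position 16, page F is evicted.

F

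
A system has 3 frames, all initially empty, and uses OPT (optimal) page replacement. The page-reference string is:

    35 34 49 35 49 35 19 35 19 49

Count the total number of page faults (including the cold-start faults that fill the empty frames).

4

35 → miss, frames {35}
34 → miss, frames {35,34}
49 → miss, frames {35,34,49}
35 → hit
49 → hit
35 → hit
19 → miss, evict 34, frames {35,49,19}
35 → hit
19 → hit
49 → hit
Page faults: 4.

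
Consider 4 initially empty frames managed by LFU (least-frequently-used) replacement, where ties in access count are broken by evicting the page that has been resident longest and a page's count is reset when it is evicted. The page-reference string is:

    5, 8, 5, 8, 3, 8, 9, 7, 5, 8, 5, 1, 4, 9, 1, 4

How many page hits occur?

5: fault, frames {5}
8: fault, frames {5,8}
5: hit
8: hit
3: fault, frames {5,8,3}
8: hit
9: fault, frames {5,8,3,9}
7: fault, evict 3, frames {5,8,9,7}
5: hit
8: hit
5: hit
1: fault, evict 9, frames {5,8,7,1}
4: fault, evict 7, frames {5,8,1,4}
9: fault, evict 1, frames {5,8,4,9}
1: fault, evict 4, frames {5,8,9,1}
4: fault, evict 9, frames {5,8,1,4}
Hits: 6.

6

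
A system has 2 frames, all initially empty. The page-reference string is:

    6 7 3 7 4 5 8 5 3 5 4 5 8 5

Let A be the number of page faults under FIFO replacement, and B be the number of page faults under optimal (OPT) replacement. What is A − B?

Under FIFO: F F F . F F F . F F F . F F → 11 faults.
Under OPT: F F F . F F F . F . F . F . → 9 faults.
A − B = 11 − 9 = 2.

2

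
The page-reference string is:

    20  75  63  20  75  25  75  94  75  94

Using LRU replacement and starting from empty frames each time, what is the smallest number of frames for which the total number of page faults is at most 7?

2

f=1: 10 faults
f=2: 7 faults
f=3: 5 faults
f=4: 5 faults
f=5: 5 faults
Smallest f with faults ≤ 7 is 2.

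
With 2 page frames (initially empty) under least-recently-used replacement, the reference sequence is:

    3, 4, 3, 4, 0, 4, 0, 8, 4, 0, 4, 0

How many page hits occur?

6

3 -> miss, frames [3]
4 -> miss, frames [3, 4]
3 -> hit
4 -> hit
0 -> miss, evict 3, frames [4, 0]
4 -> hit
0 -> hit
8 -> miss, evict 4, frames [0, 8]
4 -> miss, evict 0, frames [8, 4]
0 -> miss, evict 8, frames [4, 0]
4 -> hit
0 -> hit
Hits: 6.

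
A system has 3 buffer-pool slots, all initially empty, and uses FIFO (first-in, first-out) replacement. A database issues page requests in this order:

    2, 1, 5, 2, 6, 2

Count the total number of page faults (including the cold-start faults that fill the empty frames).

2: fault, frames {2}
1: fault, frames {2,1}
5: fault, frames {2,1,5}
2: hit
6: fault, evict 2, frames {1,5,6}
2: fault, evict 1, frames {5,6,2}
Page faults: 5.

5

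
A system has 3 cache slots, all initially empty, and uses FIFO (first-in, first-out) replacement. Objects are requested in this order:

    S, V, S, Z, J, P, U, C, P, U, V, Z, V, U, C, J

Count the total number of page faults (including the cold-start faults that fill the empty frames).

12

S: miss, frames {S}
V: miss, frames {S,V}
S: hit
Z: miss, frames {S,V,Z}
J: miss, evict S, frames {V,Z,J}
P: miss, evict V, frames {Z,J,P}
U: miss, evict Z, frames {J,P,U}
C: miss, evict J, frames {P,U,C}
P: hit
U: hit
V: miss, evict P, frames {U,C,V}
Z: miss, evict U, frames {C,V,Z}
V: hit
U: miss, evict C, frames {V,Z,U}
C: miss, evict V, frames {Z,U,C}
J: miss, evict Z, frames {U,C,J}
Page faults: 12.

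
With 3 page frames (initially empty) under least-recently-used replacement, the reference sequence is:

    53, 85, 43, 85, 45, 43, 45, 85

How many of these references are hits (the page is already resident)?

53: fault, frames [53]
85: fault, frames [53, 85]
43: fault, frames [53, 85, 43]
85: hit
45: fault, evict 53, frames [43, 85, 45]
43: hit
45: hit
85: hit
Hits: 4.

4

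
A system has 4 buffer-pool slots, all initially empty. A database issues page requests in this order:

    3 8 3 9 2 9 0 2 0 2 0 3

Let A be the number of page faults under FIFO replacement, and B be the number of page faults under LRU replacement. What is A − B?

1

Under FIFO: F F . F F . F . . . . F → 6 faults.
Under LRU: F F . F F . F . . . . . → 5 faults.
A − B = 6 − 5 = 1.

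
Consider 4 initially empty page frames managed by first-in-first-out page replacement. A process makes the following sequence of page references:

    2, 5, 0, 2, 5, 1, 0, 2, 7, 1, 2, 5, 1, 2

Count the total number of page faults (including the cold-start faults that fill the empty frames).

2 -> miss, frames [2]
5 -> miss, frames [2, 5]
0 -> miss, frames [2, 5, 0]
2 -> hit
5 -> hit
1 -> miss, frames [2, 5, 0, 1]
0 -> hit
2 -> hit
7 -> miss, evict 2, frames [5, 0, 1, 7]
1 -> hit
2 -> miss, evict 5, frames [0, 1, 7, 2]
5 -> miss, evict 0, frames [1, 7, 2, 5]
1 -> hit
2 -> hit
Page faults: 7.

7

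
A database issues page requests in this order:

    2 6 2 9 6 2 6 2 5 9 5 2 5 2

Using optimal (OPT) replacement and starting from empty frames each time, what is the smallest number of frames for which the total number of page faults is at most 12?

f=1: 14 faults
f=2: 7 faults
f=3: 4 faults
f=4: 4 faults
Smallest f with faults ≤ 12 is 2.

2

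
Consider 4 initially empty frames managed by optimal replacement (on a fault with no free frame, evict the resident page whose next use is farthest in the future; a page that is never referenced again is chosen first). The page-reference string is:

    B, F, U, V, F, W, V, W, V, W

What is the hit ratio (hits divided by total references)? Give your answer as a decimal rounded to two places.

0.50

B -> miss, frames [B]
F -> miss, frames [B, F]
U -> miss, frames [B, F, U]
V -> miss, frames [B, F, U, V]
F -> hit
W -> miss, evict U, frames [B, F, V, W]
V -> hit
W -> hit
V -> hit
W -> hit
Hits: 5 of 10 references → 5/10 = 0.5000.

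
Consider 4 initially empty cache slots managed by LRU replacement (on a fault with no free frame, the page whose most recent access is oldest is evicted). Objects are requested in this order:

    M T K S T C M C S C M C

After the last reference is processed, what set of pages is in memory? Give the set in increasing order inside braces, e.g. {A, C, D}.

{C, M, S, T}

M -> miss, frames (M)
T -> miss, frames (M T)
K -> miss, frames (M T K)
S -> miss, frames (M T K S)
T -> hit
C -> miss, evict M, frames (K S T C)
M -> miss, evict K, frames (S T C M)
C -> hit
S -> hit
C -> hit
M -> hit
C -> hit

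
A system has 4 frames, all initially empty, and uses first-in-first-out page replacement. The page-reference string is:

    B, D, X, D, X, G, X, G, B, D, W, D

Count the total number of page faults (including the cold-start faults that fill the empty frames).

5

B → miss, frames {B}
D → miss, frames {B,D}
X → miss, frames {B,D,X}
D → hit
X → hit
G → miss, frames {B,D,X,G}
X → hit
G → hit
B → hit
D → hit
W → miss, evict B, frames {D,X,G,W}
D → hit
Page faults: 5.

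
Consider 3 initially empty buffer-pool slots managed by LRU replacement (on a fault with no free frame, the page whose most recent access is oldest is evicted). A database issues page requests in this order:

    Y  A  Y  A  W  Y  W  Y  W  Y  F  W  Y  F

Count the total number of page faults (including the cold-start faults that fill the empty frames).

4

Y -> miss, frames [Y]
A -> miss, frames [Y, A]
Y -> hit
A -> hit
W -> miss, frames [Y, A, W]
Y -> hit
W -> hit
Y -> hit
W -> hit
Y -> hit
F -> miss, evict A, frames [W, Y, F]
W -> hit
Y -> hit
F -> hit
Page faults: 4.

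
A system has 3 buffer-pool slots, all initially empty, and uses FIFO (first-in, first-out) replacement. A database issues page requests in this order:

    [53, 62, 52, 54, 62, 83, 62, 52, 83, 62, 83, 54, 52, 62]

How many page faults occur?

8

53 → miss, frames (53)
62 → miss, frames (53 62)
52 → miss, frames (53 62 52)
54 → miss, evict 53, frames (62 52 54)
62 → hit
83 → miss, evict 62, frames (52 54 83)
62 → miss, evict 52, frames (54 83 62)
52 → miss, evict 54, frames (83 62 52)
83 → hit
62 → hit
83 → hit
54 → miss, evict 83, frames (62 52 54)
52 → hit
62 → hit
Page faults: 8.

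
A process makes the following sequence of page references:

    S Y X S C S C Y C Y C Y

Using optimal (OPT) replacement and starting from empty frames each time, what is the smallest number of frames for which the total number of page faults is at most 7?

2

f=1: 12 faults
f=2: 5 faults
f=3: 4 faults
f=4: 4 faults
Smallest f with faults ≤ 7 is 2.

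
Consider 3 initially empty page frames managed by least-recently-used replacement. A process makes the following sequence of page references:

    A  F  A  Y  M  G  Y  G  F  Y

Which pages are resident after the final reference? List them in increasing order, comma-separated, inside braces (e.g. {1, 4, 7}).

{F, G, Y}

A: miss, frames {A}
F: miss, frames {A,F}
A: hit
Y: miss, frames {F,A,Y}
M: miss, evict F, frames {A,Y,M}
G: miss, evict A, frames {Y,M,G}
Y: hit
G: hit
F: miss, evict M, frames {Y,G,F}
Y: hit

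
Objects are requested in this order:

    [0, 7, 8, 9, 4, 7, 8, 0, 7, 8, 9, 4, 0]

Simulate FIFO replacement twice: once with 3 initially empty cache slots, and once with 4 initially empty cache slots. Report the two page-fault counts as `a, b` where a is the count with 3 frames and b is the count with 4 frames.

10, 11

3 frames: F F F F F F F F . . F F . → 10 faults.
4 frames: F F F F F . . F F F F F F → 11 faults.
11 > 10: adding a frame increased faults — Belady's anomaly.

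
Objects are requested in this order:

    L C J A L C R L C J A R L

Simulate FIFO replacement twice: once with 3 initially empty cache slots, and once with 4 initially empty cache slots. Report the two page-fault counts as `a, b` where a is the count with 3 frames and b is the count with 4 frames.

10, 11

3 frames: F F F F F F F . . F F . F → 10 faults.
4 frames: F F F F . . F F F F F F F → 11 faults.
11 > 10: adding a frame increased faults — Belady's anomaly.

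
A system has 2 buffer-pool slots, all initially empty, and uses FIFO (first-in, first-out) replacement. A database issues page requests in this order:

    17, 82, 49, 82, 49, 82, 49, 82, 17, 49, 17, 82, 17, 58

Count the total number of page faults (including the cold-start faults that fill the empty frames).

6

17 → miss, frames [17]
82 → miss, frames [17, 82]
49 → miss, evict 17, frames [82, 49]
82 → hit
49 → hit
82 → hit
49 → hit
82 → hit
17 → miss, evict 82, frames [49, 17]
49 → hit
17 → hit
82 → miss, evict 49, frames [17, 82]
17 → hit
58 → miss, evict 17, frames [82, 58]
Page faults: 6.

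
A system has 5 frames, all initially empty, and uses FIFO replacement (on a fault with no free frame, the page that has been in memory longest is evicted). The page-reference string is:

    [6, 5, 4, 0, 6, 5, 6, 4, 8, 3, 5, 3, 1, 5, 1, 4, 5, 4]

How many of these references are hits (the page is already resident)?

6: miss, frames {6}
5: miss, frames {6,5}
4: miss, frames {6,5,4}
0: miss, frames {6,5,4,0}
6: hit
5: hit
6: hit
4: hit
8: miss, frames {6,5,4,0,8}
3: miss, evict 6, frames {5,4,0,8,3}
5: hit
3: hit
1: miss, evict 5, frames {4,0,8,3,1}
5: miss, evict 4, frames {0,8,3,1,5}
1: hit
4: miss, evict 0, frames {8,3,1,5,4}
5: hit
4: hit
Hits: 9.

9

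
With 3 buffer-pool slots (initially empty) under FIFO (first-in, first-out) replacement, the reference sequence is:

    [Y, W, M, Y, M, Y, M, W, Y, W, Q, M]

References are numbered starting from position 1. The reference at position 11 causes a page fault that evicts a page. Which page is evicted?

pos 1: Y: miss, frames {Y}
pos 2: W: miss, frames {Y,W}
pos 3: M: miss, frames {Y,W,M}
pos 4: Y: hit
pos 5: M: hit
pos 6: Y: hit
pos 7: M: hit
pos 8: W: hit
pos 9: Y: hit
pos 10: W: hit
pos 11: Q: miss, evict Y, frames {W,M,Q}
At position 11, page Y is evicted.

Y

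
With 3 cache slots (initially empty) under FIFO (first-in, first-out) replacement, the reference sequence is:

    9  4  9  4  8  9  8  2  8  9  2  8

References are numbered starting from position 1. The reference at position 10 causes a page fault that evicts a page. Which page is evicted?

pos 1: 9 -> miss, frames {9}
pos 2: 4 -> miss, frames {9,4}
pos 3: 9 -> hit
pos 4: 4 -> hit
pos 5: 8 -> miss, frames {9,4,8}
pos 6: 9 -> hit
pos 7: 8 -> hit
pos 8: 2 -> miss, evict 9, frames {4,8,2}
pos 9: 8 -> hit
pos 10: 9 -> miss, evict 4, frames {8,2,9}
At position 10, page 4 is evicted.

4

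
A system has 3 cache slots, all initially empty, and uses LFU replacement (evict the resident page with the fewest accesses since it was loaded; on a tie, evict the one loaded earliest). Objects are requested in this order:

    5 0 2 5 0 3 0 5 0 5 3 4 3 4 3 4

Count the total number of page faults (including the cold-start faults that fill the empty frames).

9

5: fault, frames (5)
0: fault, frames (5 0)
2: fault, frames (5 0 2)
5: hit
0: hit
3: fault, evict 2, frames (5 0 3)
0: hit
5: hit
0: hit
5: hit
3: hit
4: fault, evict 3, frames (5 0 4)
3: fault, evict 4, frames (5 0 3)
4: fault, evict 3, frames (5 0 4)
3: fault, evict 4, frames (5 0 3)
4: fault, evict 3, frames (5 0 4)
Page faults: 9.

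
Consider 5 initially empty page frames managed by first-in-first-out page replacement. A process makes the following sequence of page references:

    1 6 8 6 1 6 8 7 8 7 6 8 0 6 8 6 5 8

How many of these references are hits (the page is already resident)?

1 -> miss, frames {1}
6 -> miss, frames {1,6}
8 -> miss, frames {1,6,8}
6 -> hit
1 -> hit
6 -> hit
8 -> hit
7 -> miss, frames {1,6,8,7}
8 -> hit
7 -> hit
6 -> hit
8 -> hit
0 -> miss, frames {1,6,8,7,0}
6 -> hit
8 -> hit
6 -> hit
5 -> miss, evict 1, frames {6,8,7,0,5}
8 -> hit
Hits: 12.

12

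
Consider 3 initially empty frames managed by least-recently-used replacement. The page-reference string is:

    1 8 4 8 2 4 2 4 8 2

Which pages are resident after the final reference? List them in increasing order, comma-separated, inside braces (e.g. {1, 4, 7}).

1 → fault, frames (1)
8 → fault, frames (1 8)
4 → fault, frames (1 8 4)
8 → hit
2 → fault, evict 1, frames (4 8 2)
4 → hit
2 → hit
4 → hit
8 → hit
2 → hit

{2, 4, 8}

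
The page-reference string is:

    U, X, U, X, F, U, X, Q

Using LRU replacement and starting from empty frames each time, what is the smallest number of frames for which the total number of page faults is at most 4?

f=1: 8 faults
f=2: 6 faults
f=3: 4 faults
f=4: 4 faults
Smallest f with faults ≤ 4 is 3.

3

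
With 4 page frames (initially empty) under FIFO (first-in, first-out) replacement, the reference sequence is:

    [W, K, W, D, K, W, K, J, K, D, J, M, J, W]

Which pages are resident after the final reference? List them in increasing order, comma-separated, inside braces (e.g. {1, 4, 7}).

{D, J, M, W}

W → miss, frames (W)
K → miss, frames (W K)
W → hit
D → miss, frames (W K D)
K → hit
W → hit
K → hit
J → miss, frames (W K D J)
K → hit
D → hit
J → hit
M → miss, evict W, frames (K D J M)
J → hit
W → miss, evict K, frames (D J M W)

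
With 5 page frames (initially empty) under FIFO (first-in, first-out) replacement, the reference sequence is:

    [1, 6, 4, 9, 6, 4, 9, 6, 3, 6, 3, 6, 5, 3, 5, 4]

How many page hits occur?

1 → miss, frames [1]
6 → miss, frames [1, 6]
4 → miss, frames [1, 6, 4]
9 → miss, frames [1, 6, 4, 9]
6 → hit
4 → hit
9 → hit
6 → hit
3 → miss, frames [1, 6, 4, 9, 3]
6 → hit
3 → hit
6 → hit
5 → miss, evict 1, frames [6, 4, 9, 3, 5]
3 → hit
5 → hit
4 → hit
Hits: 10.

10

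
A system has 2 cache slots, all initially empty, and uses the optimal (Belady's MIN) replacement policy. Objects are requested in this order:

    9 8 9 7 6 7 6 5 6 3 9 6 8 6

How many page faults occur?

8

9: miss, frames {9}
8: miss, frames {9,8}
9: hit
7: miss, evict 8, frames {9,7}
6: miss, evict 9, frames {7,6}
7: hit
6: hit
5: miss, evict 7, frames {6,5}
6: hit
3: miss, evict 5, frames {6,3}
9: miss, evict 3, frames {6,9}
6: hit
8: miss, evict 9, frames {6,8}
6: hit
Page faults: 8.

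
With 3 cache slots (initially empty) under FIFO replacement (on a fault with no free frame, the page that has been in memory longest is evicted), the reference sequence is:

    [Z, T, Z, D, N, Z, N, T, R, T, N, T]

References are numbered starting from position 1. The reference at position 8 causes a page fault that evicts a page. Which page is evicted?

D

pos 1: Z: fault, frames (Z)
pos 2: T: fault, frames (Z T)
pos 3: Z: hit
pos 4: D: fault, frames (Z T D)
pos 5: N: fault, evict Z, frames (T D N)
pos 6: Z: fault, evict T, frames (D N Z)
pos 7: N: hit
pos 8: T: fault, evict D, frames (N Z T)
At position 8, page D is evicted.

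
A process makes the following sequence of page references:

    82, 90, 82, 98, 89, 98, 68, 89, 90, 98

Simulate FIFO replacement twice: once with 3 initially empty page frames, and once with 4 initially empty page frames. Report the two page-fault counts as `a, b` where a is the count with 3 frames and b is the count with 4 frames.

3 frames: F F . F F . F . F F → 7 faults.
4 frames: F F . F F . F . . . → 5 faults.
5 < 7: adding a frame reduced faults, as is typical.

7, 5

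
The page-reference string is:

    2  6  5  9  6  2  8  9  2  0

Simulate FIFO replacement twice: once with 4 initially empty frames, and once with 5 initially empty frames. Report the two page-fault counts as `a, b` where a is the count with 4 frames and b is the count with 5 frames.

7, 6

4 frames: F F F F . . F . F F → 7 faults.
5 frames: F F F F . . F . . F → 6 faults.
6 < 7: adding a frame reduced faults, as is typical.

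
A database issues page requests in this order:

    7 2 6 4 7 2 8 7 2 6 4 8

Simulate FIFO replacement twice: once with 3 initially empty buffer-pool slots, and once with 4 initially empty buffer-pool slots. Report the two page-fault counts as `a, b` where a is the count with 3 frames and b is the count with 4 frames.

9, 10

3 frames: F F F F F F F . . F F . → 9 faults.
4 frames: F F F F . . F F F F F F → 10 faults.
10 > 9: adding a frame increased faults — Belady's anomaly.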